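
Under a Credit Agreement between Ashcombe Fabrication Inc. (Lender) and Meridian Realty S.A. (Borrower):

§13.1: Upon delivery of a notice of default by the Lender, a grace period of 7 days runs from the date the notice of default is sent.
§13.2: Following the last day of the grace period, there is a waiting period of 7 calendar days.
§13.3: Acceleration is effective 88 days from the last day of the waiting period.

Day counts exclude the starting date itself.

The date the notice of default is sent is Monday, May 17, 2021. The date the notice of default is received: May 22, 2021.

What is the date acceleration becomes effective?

Aug 27, 2021

The last day of the grace period: 7 calendar days after May 17, 2021 is May 24, 2021.
The last day of the waiting period: May 24, 2021 + 7 days = May 31, 2021.
The date acceleration becomes effective: May 31, 2021 + 88 days = Aug 27, 2021.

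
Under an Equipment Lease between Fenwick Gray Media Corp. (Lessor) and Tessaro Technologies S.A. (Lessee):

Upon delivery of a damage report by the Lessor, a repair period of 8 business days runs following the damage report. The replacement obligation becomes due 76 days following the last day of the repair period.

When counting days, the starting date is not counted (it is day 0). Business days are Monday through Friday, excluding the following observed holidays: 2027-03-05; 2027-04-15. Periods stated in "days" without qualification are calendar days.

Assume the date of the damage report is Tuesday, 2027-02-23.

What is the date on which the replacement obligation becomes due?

2027-05-23

The last day of the repair period: counting 8 business days from Tuesday, 2027-02-23 (Feb 24, Feb 25, Feb 26, Mar 1, Mar 2, Mar 3, Mar 4, Mar 8, skipping weekends and the listed holiday on Mar 5) reaches Monday, 2027-03-08.
Adding 76 calendar days to 2027-03-08 gives 2027-05-23, which is the date on which the replacement obligation becomes due.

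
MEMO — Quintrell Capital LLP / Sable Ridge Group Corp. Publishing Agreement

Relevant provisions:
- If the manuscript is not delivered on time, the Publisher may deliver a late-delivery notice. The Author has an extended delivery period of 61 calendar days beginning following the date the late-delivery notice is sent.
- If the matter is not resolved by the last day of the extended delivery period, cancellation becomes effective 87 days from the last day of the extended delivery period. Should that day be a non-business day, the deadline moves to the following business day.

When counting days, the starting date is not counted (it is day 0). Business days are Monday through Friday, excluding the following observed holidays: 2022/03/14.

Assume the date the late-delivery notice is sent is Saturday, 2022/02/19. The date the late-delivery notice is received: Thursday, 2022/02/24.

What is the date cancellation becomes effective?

2022/07/18

The last day of the extended delivery period: 2022/02/19 + 61 days = 2022/04/21.
The date cancellation becomes effective: 2022/04/21 + 87 days = 2022/07/17. That falls on a Sunday, so it rolls to the next business day, Monday, 2022/07/18.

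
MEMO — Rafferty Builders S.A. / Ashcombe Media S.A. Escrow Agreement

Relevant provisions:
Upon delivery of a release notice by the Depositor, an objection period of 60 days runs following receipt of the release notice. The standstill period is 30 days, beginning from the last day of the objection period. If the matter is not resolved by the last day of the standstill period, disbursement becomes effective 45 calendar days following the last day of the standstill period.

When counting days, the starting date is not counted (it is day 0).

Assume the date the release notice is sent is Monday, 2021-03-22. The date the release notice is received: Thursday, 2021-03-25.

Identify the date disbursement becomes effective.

The last day of the objection period: 2021-03-25 + 60 days = 2021-05-24.
The last day of the standstill period: 30 calendar days after 2021-05-24 is 2021-06-23.
The date disbursement becomes effective: 45 calendar days after 2021-06-23 is 2021-08-07.

2021-08-07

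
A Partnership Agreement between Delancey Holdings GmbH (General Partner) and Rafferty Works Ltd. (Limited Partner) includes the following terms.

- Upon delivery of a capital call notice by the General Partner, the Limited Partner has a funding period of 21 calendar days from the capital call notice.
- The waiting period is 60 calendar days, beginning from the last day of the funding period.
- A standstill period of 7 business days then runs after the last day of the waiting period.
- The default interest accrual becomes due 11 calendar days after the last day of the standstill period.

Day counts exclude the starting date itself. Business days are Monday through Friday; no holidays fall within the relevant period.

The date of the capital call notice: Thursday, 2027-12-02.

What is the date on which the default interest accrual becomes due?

The last day of the funding period: 2027-12-02 + 21 days = 2027-12-23.
The last day of the waiting period: 60 calendar days after 2027-12-23 is 2028-02-21.
The last day of the standstill period: counting 7 business days from Monday, 2028-02-21 (Feb 22, Feb 23, Feb 24, Feb 25, Feb 28, Feb 29, Mar 1, skipping weekends) reaches Wednesday, 2028-03-01.
Adding 11 calendar days to 2028-03-01 gives 2028-03-12, which is the date on which the default interest accrual becomes due.

2028-03-12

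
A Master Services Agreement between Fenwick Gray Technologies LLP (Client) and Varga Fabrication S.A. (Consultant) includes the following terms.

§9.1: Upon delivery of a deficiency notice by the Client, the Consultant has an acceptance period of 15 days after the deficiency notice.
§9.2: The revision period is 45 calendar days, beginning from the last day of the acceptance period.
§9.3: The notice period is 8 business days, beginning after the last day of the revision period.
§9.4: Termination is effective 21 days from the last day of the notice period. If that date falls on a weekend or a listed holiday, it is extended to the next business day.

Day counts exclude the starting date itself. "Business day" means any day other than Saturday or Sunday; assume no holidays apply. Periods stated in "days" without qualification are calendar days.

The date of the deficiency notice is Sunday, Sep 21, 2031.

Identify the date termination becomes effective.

Dec 23, 2031

Adding 15 calendar days to Sep 21, 2031 gives Oct 6, 2031, which is the last day of the acceptance period.
Adding 45 calendar days to Oct 6, 2031 gives Nov 20, 2031, which is the last day of the revision period.
The last day of the notice period: 8 business days after Thursday, Nov 20, 2031, skipping weekends — Nov 21, Nov 24, Nov 25, Nov 26, Nov 27, Nov 28, Dec 1, Dec 2 — lands on Tuesday, Dec 2, 2031.
The date termination becomes effective: Dec 2, 2031 + 21 days = Dec 23, 2031. Dec 23, 2031 is a Tuesday, so no roll-forward applies.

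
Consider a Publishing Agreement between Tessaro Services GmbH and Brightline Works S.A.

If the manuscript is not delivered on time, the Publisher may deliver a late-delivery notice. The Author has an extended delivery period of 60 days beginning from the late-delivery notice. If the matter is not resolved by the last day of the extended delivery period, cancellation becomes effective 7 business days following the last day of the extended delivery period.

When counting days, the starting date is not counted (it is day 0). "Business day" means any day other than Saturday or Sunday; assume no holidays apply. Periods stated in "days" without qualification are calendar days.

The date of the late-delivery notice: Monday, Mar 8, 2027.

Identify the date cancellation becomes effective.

The last day of the extended delivery period: Mar 8, 2027 + 60 days = May 7, 2027.
The date cancellation becomes effective: 7 business days after Friday, May 7, 2027, skipping weekends — May 10, May 11, May 12, May 13, May 14, May 17, May 18 — lands on Tuesday, May 18, 2027.

May 18, 2027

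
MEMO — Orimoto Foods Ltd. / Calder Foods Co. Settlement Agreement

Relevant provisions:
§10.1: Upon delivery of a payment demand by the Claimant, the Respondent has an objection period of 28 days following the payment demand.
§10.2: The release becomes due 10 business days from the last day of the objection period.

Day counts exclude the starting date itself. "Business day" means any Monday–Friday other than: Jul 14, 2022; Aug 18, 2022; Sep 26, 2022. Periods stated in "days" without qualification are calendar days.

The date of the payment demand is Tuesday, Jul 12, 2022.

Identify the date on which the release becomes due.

Aug 24, 2022

Adding 28 calendar days to Jul 12, 2022 gives Aug 9, 2022, which is the last day of the objection period.
The date on which the release becomes due: 10 business days after Tuesday, Aug 9, 2022, skipping weekends and the listed holiday on Aug 18 — Aug 10, Aug 11, Aug 12, Aug 15, Aug 16, Aug 17, Aug 19, Aug 22, Aug 23, Aug 24 — lands on Wednesday, Aug 24, 2022.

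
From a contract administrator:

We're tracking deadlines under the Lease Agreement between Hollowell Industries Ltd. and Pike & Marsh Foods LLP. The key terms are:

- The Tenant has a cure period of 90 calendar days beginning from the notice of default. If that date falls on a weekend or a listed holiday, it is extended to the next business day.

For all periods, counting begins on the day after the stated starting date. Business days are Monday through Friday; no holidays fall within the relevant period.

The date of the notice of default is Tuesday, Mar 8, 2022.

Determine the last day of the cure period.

Jun 6, 2022

The last day of the cure period: 90 calendar days after Mar 8, 2022 is Jun 6, 2022. Jun 6, 2022 is a Monday, so no roll-forward applies.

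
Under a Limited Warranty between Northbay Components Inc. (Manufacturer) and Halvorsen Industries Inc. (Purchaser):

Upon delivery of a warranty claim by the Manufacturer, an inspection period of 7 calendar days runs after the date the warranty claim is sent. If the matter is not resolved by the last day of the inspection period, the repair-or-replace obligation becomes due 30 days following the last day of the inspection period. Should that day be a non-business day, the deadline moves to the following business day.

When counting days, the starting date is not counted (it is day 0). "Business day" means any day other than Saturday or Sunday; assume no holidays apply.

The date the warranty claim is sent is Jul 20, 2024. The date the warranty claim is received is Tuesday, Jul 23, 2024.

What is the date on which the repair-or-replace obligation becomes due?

Aug 26, 2024

The last day of the inspection period: 7 calendar days after Jul 20, 2024 is Jul 27, 2024.
The date on which the repair-or-replace obligation becomes due: Jul 27, 2024 + 30 days = Aug 26, 2024. Aug 26, 2024 is a Monday, so no roll-forward applies.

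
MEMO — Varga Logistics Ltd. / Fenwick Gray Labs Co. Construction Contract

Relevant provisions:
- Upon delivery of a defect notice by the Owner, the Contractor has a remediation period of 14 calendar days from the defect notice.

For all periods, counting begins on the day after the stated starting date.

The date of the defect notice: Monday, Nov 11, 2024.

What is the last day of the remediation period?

The last day of the remediation period: 14 calendar days after Nov 11, 2024 is Nov 25, 2024.

Nov 25, 2024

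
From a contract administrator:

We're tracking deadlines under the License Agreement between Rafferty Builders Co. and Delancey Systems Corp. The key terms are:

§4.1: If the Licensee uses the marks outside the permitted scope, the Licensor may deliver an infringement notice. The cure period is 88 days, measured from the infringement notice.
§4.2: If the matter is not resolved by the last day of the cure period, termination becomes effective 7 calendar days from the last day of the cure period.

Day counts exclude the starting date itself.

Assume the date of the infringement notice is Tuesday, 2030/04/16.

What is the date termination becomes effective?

2030/07/20

The last day of the cure period: 88 calendar days after 2030/04/16 is 2030/07/13.
The date termination becomes effective: 7 calendar days after 2030/07/13 is 2030/07/20.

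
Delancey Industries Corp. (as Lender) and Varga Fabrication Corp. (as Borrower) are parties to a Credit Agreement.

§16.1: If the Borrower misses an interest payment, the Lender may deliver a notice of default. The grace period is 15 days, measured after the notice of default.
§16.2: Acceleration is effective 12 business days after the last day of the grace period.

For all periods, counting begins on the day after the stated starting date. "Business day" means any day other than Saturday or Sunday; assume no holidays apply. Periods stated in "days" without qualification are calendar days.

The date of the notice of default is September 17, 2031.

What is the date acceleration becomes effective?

The last day of the grace period: September 17, 2031 + 15 days = October 2, 2031.
From Thursday, October 2, 2031, 12 business days (Oct 3, Oct 6, Oct 7, Oct 8, …, Oct 16, Oct 17, Oct 20, skipping weekends) brings us to Monday, October 20, 2031, which is the date acceleration becomes effective.

October 20, 2031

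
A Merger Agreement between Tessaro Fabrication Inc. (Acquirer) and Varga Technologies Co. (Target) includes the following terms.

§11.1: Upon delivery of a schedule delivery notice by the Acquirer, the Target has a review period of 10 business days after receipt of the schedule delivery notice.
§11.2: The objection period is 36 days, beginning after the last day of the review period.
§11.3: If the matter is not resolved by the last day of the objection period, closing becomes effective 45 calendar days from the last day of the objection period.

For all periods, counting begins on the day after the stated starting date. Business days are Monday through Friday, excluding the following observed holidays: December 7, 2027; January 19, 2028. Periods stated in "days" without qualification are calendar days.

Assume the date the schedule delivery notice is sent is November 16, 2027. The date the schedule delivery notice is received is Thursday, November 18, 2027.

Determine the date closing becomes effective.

From Thursday, November 18, 2027, 10 business days (Nov 19, Nov 22, Nov 23, Nov 24, Nov 25, Nov 26, Nov 29, Nov 30, Dec 1, Dec 2, skipping weekends) brings us to Thursday, December 2, 2027, which is the last day of the review period.
The last day of the objection period: December 2, 2027 + 36 days = January 7, 2028.
The date closing becomes effective: January 7, 2028 + 45 days = February 21, 2028.

February 21, 2028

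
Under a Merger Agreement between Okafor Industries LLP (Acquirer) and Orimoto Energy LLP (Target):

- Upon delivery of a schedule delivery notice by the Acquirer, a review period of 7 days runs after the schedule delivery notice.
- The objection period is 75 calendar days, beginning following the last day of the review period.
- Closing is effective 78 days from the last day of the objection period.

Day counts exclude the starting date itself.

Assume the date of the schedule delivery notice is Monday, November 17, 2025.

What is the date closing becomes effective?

The last day of the review period: 7 calendar days after November 17, 2025 is November 24, 2025.
The last day of the objection period: November 24, 2025 + 75 days = February 7, 2026.
The date closing becomes effective: 78 calendar days after February 7, 2026 is April 26, 2026.

April 26, 2026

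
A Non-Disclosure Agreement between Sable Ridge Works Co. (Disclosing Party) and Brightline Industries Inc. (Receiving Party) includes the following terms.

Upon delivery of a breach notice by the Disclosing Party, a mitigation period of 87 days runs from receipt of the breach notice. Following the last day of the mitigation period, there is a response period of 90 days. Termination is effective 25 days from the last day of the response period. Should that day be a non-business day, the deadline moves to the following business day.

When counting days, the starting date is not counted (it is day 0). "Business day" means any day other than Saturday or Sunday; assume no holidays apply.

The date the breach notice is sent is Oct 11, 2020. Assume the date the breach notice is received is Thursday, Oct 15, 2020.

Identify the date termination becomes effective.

The last day of the mitigation period: 87 calendar days after Oct 15, 2020 is Jan 10, 2021.
The last day of the response period: Jan 10, 2021 + 90 days = Apr 10, 2021.
Adding 25 calendar days to Apr 10, 2021 gives May 5, 2021, which is the date termination becomes effective. May 5, 2021 is a Wednesday, so no roll-forward applies.

May 5, 2021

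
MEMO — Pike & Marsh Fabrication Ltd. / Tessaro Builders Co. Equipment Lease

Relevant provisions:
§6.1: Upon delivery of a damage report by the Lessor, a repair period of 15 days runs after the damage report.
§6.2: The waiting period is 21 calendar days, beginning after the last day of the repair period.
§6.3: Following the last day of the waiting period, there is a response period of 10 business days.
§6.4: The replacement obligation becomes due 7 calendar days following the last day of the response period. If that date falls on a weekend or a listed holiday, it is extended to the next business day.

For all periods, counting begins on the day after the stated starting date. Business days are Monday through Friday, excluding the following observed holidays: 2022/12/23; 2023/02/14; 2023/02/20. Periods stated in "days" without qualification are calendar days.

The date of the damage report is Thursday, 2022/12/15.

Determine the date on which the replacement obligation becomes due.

The last day of the repair period: 15 calendar days after 2022/12/15 is 2022/12/30.
The last day of the waiting period: 2022/12/30 + 21 days = 2023/01/20.
The last day of the response period: 10 business days after Friday, 2023/01/20, skipping weekends — Jan 23, Jan 24, Jan 25, Jan 26, Jan 27, Jan 30, Jan 31, Feb 1, Feb 2, Feb 3 — lands on Friday, 2023/02/03.
Adding 7 calendar days to 2023/02/03 gives 2023/02/10, which is the date on which the replacement obligation becomes due. 2023/02/10 is a Friday and is not a listed holiday, so no roll-forward applies.

2023/02/10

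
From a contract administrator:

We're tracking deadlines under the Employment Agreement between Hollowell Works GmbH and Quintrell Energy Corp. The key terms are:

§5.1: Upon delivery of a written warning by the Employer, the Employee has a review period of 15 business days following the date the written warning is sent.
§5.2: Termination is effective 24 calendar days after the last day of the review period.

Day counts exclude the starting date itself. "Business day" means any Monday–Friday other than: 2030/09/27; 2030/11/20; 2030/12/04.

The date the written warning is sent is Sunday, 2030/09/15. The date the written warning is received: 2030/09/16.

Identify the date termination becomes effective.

2030/10/31

From Sunday, 2030/09/15, 15 business days (Sep 16, Sep 17, Sep 18, Sep 19, …, Oct 3, Oct 4, Oct 7, skipping weekends and the listed holiday on Sep 27) brings us to Monday, 2030/10/07, which is the last day of the review period.
Adding 24 calendar days to 2030/10/07 gives 2030/10/31, which is the date termination becomes effective.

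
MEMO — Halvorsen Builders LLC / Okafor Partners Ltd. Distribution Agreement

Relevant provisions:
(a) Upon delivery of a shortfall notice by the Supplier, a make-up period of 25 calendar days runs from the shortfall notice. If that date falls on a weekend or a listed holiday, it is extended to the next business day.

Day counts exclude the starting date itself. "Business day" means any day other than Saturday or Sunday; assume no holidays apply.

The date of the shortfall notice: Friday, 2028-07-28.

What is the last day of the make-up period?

The last day of the make-up period: 2028-07-28 + 25 days = 2028-08-22. 2028-08-22 is a Tuesday, so no roll-forward applies.

2028-08-22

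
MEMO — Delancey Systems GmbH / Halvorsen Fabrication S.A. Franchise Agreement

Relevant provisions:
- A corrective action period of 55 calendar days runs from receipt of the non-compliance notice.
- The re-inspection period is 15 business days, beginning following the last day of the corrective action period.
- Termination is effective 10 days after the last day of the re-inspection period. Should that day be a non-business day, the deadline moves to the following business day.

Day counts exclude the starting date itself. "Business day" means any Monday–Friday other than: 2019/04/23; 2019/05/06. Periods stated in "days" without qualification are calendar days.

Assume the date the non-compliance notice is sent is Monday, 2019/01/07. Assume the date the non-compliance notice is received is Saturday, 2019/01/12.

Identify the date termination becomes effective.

2019/04/08

The last day of the corrective action period: 55 calendar days after 2019/01/12 is 2019/03/08.
The last day of the re-inspection period: 15 business days after Friday, 2019/03/08, skipping weekends — Mar 11, Mar 12, Mar 13, Mar 14, …, Mar 27, Mar 28, Mar 29 — lands on Friday, 2019/03/29.
The date termination becomes effective: 10 calendar days after 2019/03/29 is 2019/04/08. 2019/04/08 is a Monday and is not a listed holiday, so no roll-forward applies.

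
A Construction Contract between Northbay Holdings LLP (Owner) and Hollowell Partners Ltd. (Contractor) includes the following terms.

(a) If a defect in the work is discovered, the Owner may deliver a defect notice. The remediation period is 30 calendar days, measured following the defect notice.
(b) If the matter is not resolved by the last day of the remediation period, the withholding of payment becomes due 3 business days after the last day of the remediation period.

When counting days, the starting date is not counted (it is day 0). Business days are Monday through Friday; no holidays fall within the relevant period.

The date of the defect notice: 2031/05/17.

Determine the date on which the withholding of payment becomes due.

2031/06/19

The last day of the remediation period: 2031/05/17 + 30 days = 2031/06/16.
The date on which the withholding of payment becomes due: 3 business days after Monday, 2031/06/16, skipping weekends — Jun 17, Jun 18, Jun 19 — lands on Thursday, 2031/06/19.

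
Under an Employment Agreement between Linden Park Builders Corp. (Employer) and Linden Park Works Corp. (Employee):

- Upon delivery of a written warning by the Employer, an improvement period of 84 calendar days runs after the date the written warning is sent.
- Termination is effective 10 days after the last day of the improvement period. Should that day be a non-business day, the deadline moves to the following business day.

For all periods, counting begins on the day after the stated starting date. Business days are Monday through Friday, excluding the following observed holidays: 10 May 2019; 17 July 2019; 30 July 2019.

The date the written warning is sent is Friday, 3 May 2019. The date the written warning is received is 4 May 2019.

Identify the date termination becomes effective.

The last day of the improvement period: 84 calendar days after 3 May 2019 is 26 July 2019.
The date termination becomes effective: 10 calendar days after 26 July 2019 is 5 August 2019. 5 August 2019 is a Monday and is not a listed holiday, so no roll-forward applies.

5 August 2019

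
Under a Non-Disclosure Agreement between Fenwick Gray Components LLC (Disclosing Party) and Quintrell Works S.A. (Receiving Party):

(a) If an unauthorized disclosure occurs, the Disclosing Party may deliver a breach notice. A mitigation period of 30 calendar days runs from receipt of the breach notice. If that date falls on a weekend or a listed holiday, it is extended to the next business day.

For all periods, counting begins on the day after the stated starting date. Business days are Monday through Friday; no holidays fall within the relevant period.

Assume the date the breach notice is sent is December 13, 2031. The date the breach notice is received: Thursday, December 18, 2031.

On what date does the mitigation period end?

January 19, 2032

Adding 30 calendar days to December 18, 2031 gives January 17, 2032, which is the last day of the mitigation period. That falls on a Saturday, so it rolls to the next business day, Monday, January 19, 2032.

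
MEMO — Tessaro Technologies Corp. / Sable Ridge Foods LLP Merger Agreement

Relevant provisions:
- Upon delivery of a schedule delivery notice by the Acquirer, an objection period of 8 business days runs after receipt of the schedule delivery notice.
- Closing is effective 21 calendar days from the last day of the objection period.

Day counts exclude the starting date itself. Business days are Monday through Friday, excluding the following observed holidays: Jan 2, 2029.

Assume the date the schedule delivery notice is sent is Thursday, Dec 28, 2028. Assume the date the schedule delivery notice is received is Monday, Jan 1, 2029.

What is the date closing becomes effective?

The last day of the objection period: counting 8 business days from Monday, Jan 1, 2029 (Jan 3, Jan 4, Jan 5, Jan 8, Jan 9, Jan 10, Jan 11, Jan 12, skipping weekends and the listed holiday on Jan 2) reaches Friday, Jan 12, 2029.
The date closing becomes effective: 21 calendar days after Jan 12, 2029 is Feb 2, 2029.

Feb 2, 2029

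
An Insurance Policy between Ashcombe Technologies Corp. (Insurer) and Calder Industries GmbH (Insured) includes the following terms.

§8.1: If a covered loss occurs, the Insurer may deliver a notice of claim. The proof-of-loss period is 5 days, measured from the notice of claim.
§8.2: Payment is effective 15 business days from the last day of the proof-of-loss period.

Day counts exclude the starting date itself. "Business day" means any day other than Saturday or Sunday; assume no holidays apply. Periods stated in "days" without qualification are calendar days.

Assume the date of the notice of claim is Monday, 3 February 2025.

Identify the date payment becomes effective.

The last day of the proof-of-loss period: 5 calendar days after 3 February 2025 is 8 February 2025.
The date payment becomes effective: 15 business days after Saturday, 8 February 2025, skipping weekends — Feb 10, Feb 11, Feb 12, Feb 13, …, Feb 26, Feb 27, Feb 28 — lands on Friday, 28 February 2025.

28 February 2025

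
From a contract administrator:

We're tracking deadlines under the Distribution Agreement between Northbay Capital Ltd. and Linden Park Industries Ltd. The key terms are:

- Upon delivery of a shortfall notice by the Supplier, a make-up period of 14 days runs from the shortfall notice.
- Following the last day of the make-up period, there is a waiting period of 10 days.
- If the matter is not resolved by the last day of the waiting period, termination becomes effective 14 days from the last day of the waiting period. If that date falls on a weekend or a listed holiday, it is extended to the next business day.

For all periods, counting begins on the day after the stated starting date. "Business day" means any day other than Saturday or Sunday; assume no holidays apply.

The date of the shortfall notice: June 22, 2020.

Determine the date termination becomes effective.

The last day of the make-up period: June 22, 2020 + 14 days = July 6, 2020.
The last day of the waiting period: July 6, 2020 + 10 days = July 16, 2020.
The date termination becomes effective: July 16, 2020 + 14 days = July 30, 2020. July 30, 2020 is a Thursday, so no roll-forward applies.

July 30, 2020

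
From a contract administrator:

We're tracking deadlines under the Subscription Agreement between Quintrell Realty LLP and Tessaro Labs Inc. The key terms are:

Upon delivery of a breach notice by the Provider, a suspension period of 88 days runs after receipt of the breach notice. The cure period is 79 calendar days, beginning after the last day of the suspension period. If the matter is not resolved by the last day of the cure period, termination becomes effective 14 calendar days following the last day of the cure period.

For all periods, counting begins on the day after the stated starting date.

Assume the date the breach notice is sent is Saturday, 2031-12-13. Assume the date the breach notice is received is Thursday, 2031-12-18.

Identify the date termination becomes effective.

2032-06-16

The last day of the suspension period: 88 calendar days after 2031-12-18 is 2032-03-15.
Adding 79 calendar days to 2032-03-15 gives 2032-06-02, which is the last day of the cure period.
The date termination becomes effective: 2032-06-02 + 14 days = 2032-06-16.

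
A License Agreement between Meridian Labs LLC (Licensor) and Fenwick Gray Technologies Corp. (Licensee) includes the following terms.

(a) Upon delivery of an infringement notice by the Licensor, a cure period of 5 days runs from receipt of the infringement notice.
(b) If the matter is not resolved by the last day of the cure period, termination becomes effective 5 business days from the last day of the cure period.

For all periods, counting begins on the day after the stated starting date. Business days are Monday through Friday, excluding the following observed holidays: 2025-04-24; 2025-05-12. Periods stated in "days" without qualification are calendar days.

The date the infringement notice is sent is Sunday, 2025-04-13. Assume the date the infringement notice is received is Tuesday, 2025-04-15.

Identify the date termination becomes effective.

The last day of the cure period: 5 calendar days after 2025-04-15 is 2025-04-20.
The date termination becomes effective: counting 5 business days from Sunday, 2025-04-20 (Apr 21, Apr 22, Apr 23, Apr 25, Apr 28, skipping weekends and the listed holiday on Apr 24) reaches Monday, 2025-04-28.

2025-04-28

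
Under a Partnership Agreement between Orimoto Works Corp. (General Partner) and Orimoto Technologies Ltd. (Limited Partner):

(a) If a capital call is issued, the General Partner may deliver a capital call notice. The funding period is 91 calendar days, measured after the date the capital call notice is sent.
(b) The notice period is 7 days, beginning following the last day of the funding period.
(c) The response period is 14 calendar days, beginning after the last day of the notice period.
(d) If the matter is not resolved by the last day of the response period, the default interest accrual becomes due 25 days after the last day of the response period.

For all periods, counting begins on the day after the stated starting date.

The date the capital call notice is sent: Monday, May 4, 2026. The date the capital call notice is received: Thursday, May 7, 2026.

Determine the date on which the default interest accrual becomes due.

September 18, 2026

The last day of the funding period: May 4, 2026 + 91 days = August 3, 2026.
Adding 7 calendar days to August 3, 2026 gives August 10, 2026, which is the last day of the notice period.
The last day of the response period: August 10, 2026 + 14 days = August 24, 2026.
The date on which the default interest accrual becomes due: August 24, 2026 + 25 days = September 18, 2026.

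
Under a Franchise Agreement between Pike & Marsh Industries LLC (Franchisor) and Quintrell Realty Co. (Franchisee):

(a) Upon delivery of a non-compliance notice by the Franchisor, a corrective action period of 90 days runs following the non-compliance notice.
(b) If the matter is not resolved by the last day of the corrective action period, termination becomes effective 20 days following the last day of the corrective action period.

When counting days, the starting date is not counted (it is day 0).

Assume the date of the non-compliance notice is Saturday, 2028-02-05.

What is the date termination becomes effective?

2028-05-25

The last day of the corrective action period: 2028-02-05 + 90 days = 2028-05-05.
The date termination becomes effective: 2028-05-05 + 20 days = 2028-05-25.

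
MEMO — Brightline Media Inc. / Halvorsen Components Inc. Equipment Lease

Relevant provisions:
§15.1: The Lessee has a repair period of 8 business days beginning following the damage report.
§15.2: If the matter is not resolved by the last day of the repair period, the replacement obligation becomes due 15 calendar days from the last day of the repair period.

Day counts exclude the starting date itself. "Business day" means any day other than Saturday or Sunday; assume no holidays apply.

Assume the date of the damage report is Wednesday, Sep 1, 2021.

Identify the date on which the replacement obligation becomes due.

From Wednesday, Sep 1, 2021, 8 business days (Sep 2, Sep 3, Sep 6, Sep 7, Sep 8, Sep 9, Sep 10, Sep 13, skipping weekends) brings us to Monday, Sep 13, 2021, which is the last day of the repair period.
The date on which the replacement obligation becomes due: Sep 13, 2021 + 15 days = Sep 28, 2021.

Sep 28, 2021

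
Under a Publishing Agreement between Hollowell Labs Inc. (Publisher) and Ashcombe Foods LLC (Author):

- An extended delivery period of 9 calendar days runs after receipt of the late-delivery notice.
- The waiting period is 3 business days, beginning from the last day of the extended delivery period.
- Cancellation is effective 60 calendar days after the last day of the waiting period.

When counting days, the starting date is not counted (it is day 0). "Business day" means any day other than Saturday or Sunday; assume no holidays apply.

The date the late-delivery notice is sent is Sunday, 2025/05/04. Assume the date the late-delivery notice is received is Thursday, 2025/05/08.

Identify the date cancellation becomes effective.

2025/07/20

Adding 9 calendar days to 2025/05/08 gives 2025/05/17, which is the last day of the extended delivery period.
From Saturday, 2025/05/17, 3 business days (May 19, May 20, May 21, skipping weekends) brings us to Wednesday, 2025/05/21, which is the last day of the waiting period.
The date cancellation becomes effective: 60 calendar days after 2025/05/21 is 2025/07/20.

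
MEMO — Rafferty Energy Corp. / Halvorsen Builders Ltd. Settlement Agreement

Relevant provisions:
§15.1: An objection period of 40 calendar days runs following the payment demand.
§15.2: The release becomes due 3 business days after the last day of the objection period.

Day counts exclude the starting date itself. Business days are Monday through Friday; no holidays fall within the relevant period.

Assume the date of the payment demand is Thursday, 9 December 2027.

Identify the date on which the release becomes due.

The last day of the objection period: 40 calendar days after 9 December 2027 is 18 January 2028.
The date on which the release becomes due: 3 business days after Tuesday, 18 January 2028, skipping weekends — Jan 19, Jan 20, Jan 21 — lands on Friday, 21 January 2028.

21 January 2028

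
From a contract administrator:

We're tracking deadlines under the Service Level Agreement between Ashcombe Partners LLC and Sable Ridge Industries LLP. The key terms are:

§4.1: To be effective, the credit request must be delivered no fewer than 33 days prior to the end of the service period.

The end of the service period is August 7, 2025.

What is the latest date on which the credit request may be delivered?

July 5, 2025

Counting back 33 calendar days from August 7, 2025 gives July 5, 2025.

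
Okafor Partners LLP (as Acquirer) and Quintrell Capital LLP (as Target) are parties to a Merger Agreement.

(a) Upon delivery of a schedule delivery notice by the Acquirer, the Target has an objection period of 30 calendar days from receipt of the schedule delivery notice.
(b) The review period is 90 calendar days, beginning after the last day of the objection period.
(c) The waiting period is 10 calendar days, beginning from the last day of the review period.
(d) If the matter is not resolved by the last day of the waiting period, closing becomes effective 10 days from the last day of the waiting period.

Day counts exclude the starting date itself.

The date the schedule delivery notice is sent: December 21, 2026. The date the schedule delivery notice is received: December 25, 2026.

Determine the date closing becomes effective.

The last day of the objection period: December 25, 2026 + 30 days = January 24, 2027.
The last day of the review period: 90 calendar days after January 24, 2027 is April 24, 2027.
The last day of the waiting period: 10 calendar days after April 24, 2027 is May 4, 2027.
Adding 10 calendar days to May 4, 2027 gives May 14, 2027, which is the date closing becomes effective.

May 14, 2027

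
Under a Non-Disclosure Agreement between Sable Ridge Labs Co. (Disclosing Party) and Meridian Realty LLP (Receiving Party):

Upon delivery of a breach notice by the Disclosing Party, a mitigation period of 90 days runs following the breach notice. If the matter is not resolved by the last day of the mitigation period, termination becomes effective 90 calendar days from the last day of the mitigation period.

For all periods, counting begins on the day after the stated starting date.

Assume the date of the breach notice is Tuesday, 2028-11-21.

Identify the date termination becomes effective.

2029-05-20

Adding 90 calendar days to 2028-11-21 gives 2029-02-19, which is the last day of the mitigation period.
Adding 90 calendar days to 2029-02-19 gives 2029-05-20, which is the date termination becomes effective.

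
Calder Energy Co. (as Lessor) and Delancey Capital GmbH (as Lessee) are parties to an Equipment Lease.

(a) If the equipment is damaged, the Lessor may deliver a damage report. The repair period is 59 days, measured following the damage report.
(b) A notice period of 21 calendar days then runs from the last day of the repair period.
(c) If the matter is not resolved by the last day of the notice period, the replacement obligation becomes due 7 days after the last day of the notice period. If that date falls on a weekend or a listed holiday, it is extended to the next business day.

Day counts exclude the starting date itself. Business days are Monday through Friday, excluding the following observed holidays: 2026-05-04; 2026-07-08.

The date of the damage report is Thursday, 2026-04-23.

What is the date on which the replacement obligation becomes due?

The last day of the repair period: 2026-04-23 + 59 days = 2026-06-21.
Adding 21 calendar days to 2026-06-21 gives 2026-07-12, which is the last day of the notice period.
Adding 7 calendar days to 2026-07-12 gives 2026-07-19, which is the date on which the replacement obligation becomes due. That falls on a Sunday, so it rolls to the next business day, Monday, 2026-07-20.

2026-07-20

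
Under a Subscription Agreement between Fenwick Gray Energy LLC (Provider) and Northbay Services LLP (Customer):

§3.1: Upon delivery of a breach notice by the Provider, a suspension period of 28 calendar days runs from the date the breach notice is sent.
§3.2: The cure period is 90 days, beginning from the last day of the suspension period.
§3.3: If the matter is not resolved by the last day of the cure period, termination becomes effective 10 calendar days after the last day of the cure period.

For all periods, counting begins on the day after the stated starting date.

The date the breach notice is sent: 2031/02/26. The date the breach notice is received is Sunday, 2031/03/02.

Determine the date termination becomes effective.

The last day of the suspension period: 2031/02/26 + 28 days = 2031/03/26.
The last day of the cure period: 2031/03/26 + 90 days = 2031/06/24.
The date termination becomes effective: 2031/06/24 + 10 days = 2031/07/04.

2031/07/04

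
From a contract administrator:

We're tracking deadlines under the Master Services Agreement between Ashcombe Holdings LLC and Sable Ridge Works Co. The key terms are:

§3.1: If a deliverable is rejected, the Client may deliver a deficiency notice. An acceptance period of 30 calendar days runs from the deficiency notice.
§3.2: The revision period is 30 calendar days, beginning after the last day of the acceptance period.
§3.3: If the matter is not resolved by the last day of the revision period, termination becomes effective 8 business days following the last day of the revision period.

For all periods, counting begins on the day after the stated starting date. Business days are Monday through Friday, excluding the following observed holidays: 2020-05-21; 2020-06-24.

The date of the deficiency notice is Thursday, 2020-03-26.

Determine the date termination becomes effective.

2020-06-04

Adding 30 calendar days to 2020-03-26 gives 2020-04-25, which is the last day of the acceptance period.
The last day of the revision period: 2020-04-25 + 30 days = 2020-05-25.
From Monday, 2020-05-25, 8 business days (May 26, May 27, May 28, May 29, Jun 1, Jun 2, Jun 3, Jun 4, skipping weekends) brings us to Thursday, 2020-06-04, which is the date termination becomes effective.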